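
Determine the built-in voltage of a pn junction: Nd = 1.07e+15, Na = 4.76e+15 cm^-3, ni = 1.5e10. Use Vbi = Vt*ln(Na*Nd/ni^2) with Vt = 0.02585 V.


Step 1: Compute Na*Nd/ni^2 = 4.76e+15 * 1.07e+15 / (1.5e10)^2 = 2.2636e+10
Step 2: ln(2.2636e+10) = 23.8428
Step 3: Vbi = 0.02585 * 23.8428 = 0.616 V

0.616


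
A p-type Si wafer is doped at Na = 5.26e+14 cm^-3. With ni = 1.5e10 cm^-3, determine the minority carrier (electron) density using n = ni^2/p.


Step 1: Majority hole concentration p ≈ Na = 5.26e+14 cm^-3
Step 2: n = ni^2 / Na = (1.5e10)^2 / 5.26e+14
Step 3: n = 4.28e+05 cm^-3

4.28e+05


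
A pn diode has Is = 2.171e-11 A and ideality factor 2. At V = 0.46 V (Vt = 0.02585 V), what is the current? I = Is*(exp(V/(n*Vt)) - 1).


Step 1: V/(n*Vt) = 0.46/(2*0.02585) = 8.8975
Step 2: exp(8.8975) = 7.3137e+03
Step 3: I = 2.171e-11 * (7.3137e+03 - 1) = 1.59e-07 A

1.59e-07


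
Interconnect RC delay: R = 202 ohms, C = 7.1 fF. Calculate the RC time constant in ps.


Step 1: tau = R * C
Step 2: tau = 202 * 7.1 fF = 202 * 7.1e-15 F
Step 3: tau = 1.4342e-12 s = 1.4342 ps

1.4342


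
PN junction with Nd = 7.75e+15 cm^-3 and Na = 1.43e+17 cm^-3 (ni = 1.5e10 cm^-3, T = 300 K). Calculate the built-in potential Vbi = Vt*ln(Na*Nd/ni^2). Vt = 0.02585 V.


Step 1: Compute Na*Nd/ni^2 = 1.43e+17 * 7.75e+15 / (1.5e10)^2 = 4.9256e+12
Step 2: ln(4.9256e+12) = 29.2255
Step 3: Vbi = 0.02585 * 29.2255 = 0.755 V

0.755


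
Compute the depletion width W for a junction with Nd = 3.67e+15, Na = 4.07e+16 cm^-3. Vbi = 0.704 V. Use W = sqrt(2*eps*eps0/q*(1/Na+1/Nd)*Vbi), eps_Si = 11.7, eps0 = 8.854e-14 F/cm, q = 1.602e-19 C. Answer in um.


Step 1: 1/Na + 1/Nd = 1/4.07e+16 + 1/3.67e+15 = 2.97050e-16
Step 2: 2*eps*eps0/q = 2*11.7*8.854e-14/1.602e-19 = 1.293281e+07
Step 3: W^2 = 1.293281e+07 * 2.97050e-16 * 0.704 = 2.70455e-09
Step 4: W = sqrt(2.70455e-09) = 5.201e-05 cm = 0.5201 um

0.5201


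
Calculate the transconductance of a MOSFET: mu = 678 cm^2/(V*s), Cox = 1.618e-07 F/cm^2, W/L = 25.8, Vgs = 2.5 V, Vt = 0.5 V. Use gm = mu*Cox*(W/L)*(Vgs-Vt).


Step 1: Vov = Vgs - Vt = 2.5 - 0.5 = 2.0 V
Step 2: gm = mu * Cox * (W/L) * Vov
Step 3: gm = 678 * 1.618e-07 * 25.8 * 2.0 = 5.66e-03 S

5.66e-03


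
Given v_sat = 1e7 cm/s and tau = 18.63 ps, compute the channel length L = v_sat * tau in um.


Step 1: tau in seconds = 18.63 ps * 1e-12 = 1.8630e-11 s
Step 2: L = v_sat * tau = 1e7 * 1.8630e-11 = 1.8630e-04 cm
Step 3: L in um = 1.8630e-04 * 1e4 = 1.863 um

1.863


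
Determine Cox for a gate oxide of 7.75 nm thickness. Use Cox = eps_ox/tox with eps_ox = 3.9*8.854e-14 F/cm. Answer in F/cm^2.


Step 1: eps_ox = 3.9 * 8.854e-14 = 3.45306e-13 F/cm
Step 2: tox in cm = 7.75 nm * 1e-7 = 7.7500e-07 cm
Step 3: Cox = 3.45306e-13 / 7.7500e-07 = 4.46e-07 F/cm^2

4.46e-07


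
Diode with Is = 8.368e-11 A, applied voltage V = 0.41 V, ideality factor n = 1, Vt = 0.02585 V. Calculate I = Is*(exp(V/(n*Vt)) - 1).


Step 1: V/(n*Vt) = 0.41/(1*0.02585) = 15.8607
Step 2: exp(15.8607) = 7.7306e+06
Step 3: I = 8.368e-11 * (7.7306e+06 - 1) = 6.47e-04 A

6.47e-04


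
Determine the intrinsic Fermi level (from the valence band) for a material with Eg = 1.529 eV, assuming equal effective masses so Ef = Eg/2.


Step 1: For an intrinsic semiconductor, the Fermi level sits at midgap.
Step 2: Ef = Eg / 2 = 1.529 / 2 = 0.7645 eV

0.7645


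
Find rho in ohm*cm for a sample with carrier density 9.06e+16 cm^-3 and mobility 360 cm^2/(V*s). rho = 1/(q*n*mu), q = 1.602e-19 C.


Step 1: sigma = q * n * mu = 1.602e-19 * 9.06e+16 * 360 = 5.22508e+00 S/cm
Step 2: rho = 1 / sigma = 1 / 5.22508e+00 = 0.1914 ohm*cm

0.1914


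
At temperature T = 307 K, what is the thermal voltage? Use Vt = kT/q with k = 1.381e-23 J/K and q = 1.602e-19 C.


Step 1: kT = 1.381e-23 * 307 = 4.23967e-21 J
Step 2: Vt = kT/q = 4.23967e-21 / 1.602e-19
Step 3: Vt = 0.02646 V

0.02646


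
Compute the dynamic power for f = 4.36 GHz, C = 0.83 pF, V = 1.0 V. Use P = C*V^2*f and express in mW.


Step 1: V^2 = 1.0^2 = 1.0 V^2
Step 2: P = C*V^2*f = 0.83e-12 F * 1.0 * 4.36e9 Hz
Step 3: P = 3.6188e-03 W
Step 4: P = 3.619 mW

3.619


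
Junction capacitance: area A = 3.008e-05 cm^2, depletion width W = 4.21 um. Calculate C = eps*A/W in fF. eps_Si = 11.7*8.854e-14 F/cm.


Step 1: eps_Si = 11.7 * 8.854e-14 = 1.035918e-12 F/cm
Step 2: W in cm = 4.21 * 1e-4 = 4.21e-04 cm
Step 3: C = 1.035918e-12 * 3.008e-05 / 4.21e-04 = 7.401523e-14 F
Step 4: C = 74.02 fF

74.02


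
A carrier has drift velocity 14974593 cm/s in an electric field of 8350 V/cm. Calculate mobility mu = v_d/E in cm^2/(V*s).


Step 1: mu = v_d / E
Step 2: mu = 14974593 / 8350
Step 3: mu = 1793.36 cm^2/(V*s)

1793.36


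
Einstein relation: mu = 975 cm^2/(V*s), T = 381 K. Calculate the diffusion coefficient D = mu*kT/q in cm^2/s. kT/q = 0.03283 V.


Step 1: D = mu * (kT/q)
Step 2: D = 975 * 0.03283
Step 3: D = 32.01 cm^2/s

32.01


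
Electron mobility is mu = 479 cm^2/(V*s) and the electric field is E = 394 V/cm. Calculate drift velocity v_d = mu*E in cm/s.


Step 1: v_d = mu * E
Step 2: v_d = 479 * 394 = 188726
Step 3: v_d = 1.89e+05 cm/s

1.89e+05


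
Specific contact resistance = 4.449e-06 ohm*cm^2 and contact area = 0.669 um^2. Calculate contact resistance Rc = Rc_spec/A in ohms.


Step 1: Convert area to cm^2: 0.669 um^2 = 6.6900e-09 cm^2
Step 2: Rc = Rc_spec / A = 4.449e-06 / 6.6900e-09
Step 3: Rc = 6.65e+02 ohms

6.65e+02


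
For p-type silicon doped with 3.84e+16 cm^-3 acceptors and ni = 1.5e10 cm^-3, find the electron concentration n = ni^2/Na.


Step 1: Majority hole concentration p ≈ Na = 3.84e+16 cm^-3
Step 2: n = ni^2 / Na = (1.5e10)^2 / 3.84e+16
Step 3: n = 5.86e+03 cm^-3

5.86e+03


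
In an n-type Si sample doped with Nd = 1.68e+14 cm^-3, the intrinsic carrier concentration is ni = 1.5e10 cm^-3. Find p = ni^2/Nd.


Step 1: Since Nd >> ni, n ≈ Nd = 1.68e+14 cm^-3
Step 2: p = ni^2 / n = (1.5e10)^2 / 1.68e+14
Step 3: p = 2.25e20 / 1.68e+14 = 1.34e+06 cm^-3

1.34e+06


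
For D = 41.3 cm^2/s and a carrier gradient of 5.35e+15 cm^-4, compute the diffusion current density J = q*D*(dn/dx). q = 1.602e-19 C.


Step 1: J = q * D * (dn/dx)
Step 2: J = 1.602e-19 * 41.3 * 5.35e+15
Step 3: J = 3.54e-02 A/cm^2

3.54e-02


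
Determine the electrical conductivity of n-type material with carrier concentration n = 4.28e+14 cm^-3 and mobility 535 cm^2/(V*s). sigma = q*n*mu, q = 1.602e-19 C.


Step 1: sigma = q * n * mu
Step 2: sigma = 1.602e-19 * 4.28e+14 * 535
Step 3: sigma = 3.668e-02 S/cm

3.668e-02


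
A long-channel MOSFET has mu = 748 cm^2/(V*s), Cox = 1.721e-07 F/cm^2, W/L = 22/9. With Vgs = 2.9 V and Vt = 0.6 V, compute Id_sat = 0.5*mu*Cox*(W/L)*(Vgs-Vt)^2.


Step 1: Overdrive voltage Vov = Vgs - Vt = 2.9 - 0.6 = 2.3 V
Step 2: W/L = 22/9 = 2.44444
Step 3: Id = 0.5 * 748 * 1.721e-07 * 2.44444 * 2.3^2
Step 4: Id = 8.32e-04 A

8.32e-04


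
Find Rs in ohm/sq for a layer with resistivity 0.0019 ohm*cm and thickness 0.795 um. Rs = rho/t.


Step 1: Convert thickness to cm: t = 0.795 um = 7.9500e-05 cm
Step 2: Rs = rho / t = 0.0019 / 7.9500e-05
Step 3: Rs = 23.9 ohm/sq

23.9


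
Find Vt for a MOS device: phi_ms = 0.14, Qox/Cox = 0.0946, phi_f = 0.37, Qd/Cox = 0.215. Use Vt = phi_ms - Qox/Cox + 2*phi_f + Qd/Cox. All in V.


Step 1: Vt = phi_ms - Qox/Cox + 2*phi_f + Qd/Cox
Step 2: Vt = 0.14 - 0.0946 + 2*0.37 + 0.215
Step 3: Vt = 0.14 - 0.0946 + 0.74 + 0.215
Step 4: Vt = 1.0004 V

1.0004


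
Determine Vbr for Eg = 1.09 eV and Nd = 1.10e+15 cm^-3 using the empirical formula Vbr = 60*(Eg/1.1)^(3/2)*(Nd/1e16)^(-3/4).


Step 1: Eg/1.1 = 1.09/1.1 = 0.990909
Step 2: (Eg/1.1)^1.5 = 0.990909^1.5 = 0.986395
Step 3: (Nd/1e16)^(-0.75) = (0.11)^(-0.75) = 5.235468
Step 4: Vbr = 60 * 0.986395 * 5.235468 = 309.9 V

309.9


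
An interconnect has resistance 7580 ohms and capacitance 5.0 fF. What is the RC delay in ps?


Step 1: tau = R * C
Step 2: tau = 7580 * 5.0 fF = 7580 * 5.0e-15 F
Step 3: tau = 3.79e-11 s = 37.9 ps

37.9


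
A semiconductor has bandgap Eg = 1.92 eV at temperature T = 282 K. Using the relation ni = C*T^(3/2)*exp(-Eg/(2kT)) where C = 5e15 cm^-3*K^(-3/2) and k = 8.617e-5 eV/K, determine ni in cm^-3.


Step 1: Compute kT = 8.617e-5 * 282 = 0.02429994 eV
Step 2: Exponent = -Eg/(2kT) = -1.92/(2*0.02429994) = -39.50627
Step 3: T^(3/2) = 282^1.5 = 4735.59
Step 4: ni = 5e15 * 4735.59 * exp(-39.50627) = 1.65e+02 cm^-3

1.65e+02


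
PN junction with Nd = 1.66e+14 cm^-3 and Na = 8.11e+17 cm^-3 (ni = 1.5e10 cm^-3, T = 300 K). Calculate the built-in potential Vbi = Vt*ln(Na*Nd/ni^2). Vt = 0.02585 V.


Step 1: Compute Na*Nd/ni^2 = 8.11e+17 * 1.66e+14 / (1.5e10)^2 = 5.9834e+11
Step 2: ln(5.9834e+11) = 27.1174
Step 3: Vbi = 0.02585 * 27.1174 = 0.701 V

0.701


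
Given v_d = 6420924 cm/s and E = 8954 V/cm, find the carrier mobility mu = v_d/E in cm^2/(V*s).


Step 1: mu = v_d / E
Step 2: mu = 6420924 / 8954
Step 3: mu = 717.1 cm^2/(V*s)

717.1


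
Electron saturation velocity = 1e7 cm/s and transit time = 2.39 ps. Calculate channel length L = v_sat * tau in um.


Step 1: tau in seconds = 2.39 ps * 1e-12 = 2.3900e-12 s
Step 2: L = v_sat * tau = 1e7 * 2.3900e-12 = 2.3900e-05 cm
Step 3: L in um = 2.3900e-05 * 1e4 = 0.239 um

0.239


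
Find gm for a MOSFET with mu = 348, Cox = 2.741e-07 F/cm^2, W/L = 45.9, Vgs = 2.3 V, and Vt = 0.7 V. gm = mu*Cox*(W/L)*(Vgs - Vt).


Step 1: Vov = Vgs - Vt = 2.3 - 0.7 = 1.6 V
Step 2: gm = mu * Cox * (W/L) * Vov
Step 3: gm = 348 * 2.741e-07 * 45.9 * 1.6 = 7.01e-03 S

7.01e-03


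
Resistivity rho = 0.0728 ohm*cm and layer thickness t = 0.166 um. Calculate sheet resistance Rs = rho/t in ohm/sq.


Step 1: Convert thickness to cm: t = 0.166 um = 1.6600e-05 cm
Step 2: Rs = rho / t = 0.0728 / 1.6600e-05
Step 3: Rs = 4385.5 ohm/sq

4385.5


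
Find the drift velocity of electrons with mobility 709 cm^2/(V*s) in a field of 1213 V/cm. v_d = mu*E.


Step 1: v_d = mu * E
Step 2: v_d = 709 * 1213 = 860017
Step 3: v_d = 8.60e+05 cm/s

8.60e+05


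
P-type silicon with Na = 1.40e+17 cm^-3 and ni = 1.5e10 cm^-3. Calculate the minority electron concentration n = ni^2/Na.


Step 1: Majority hole concentration p ≈ Na = 1.40e+17 cm^-3
Step 2: n = ni^2 / Na = (1.5e10)^2 / 1.40e+17
Step 3: n = 1.61e+03 cm^-3

1.61e+03


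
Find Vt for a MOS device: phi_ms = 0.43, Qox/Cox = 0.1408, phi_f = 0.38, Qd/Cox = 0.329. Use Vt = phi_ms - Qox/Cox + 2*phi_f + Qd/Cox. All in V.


Step 1: Vt = phi_ms - Qox/Cox + 2*phi_f + Qd/Cox
Step 2: Vt = 0.43 - 0.1408 + 2*0.38 + 0.329
Step 3: Vt = 0.43 - 0.1408 + 0.76 + 0.329
Step 4: Vt = 1.3782 V

1.3782


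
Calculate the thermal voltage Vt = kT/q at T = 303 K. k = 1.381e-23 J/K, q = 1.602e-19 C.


Step 1: kT = 1.381e-23 * 303 = 4.18443e-21 J
Step 2: Vt = kT/q = 4.18443e-21 / 1.602e-19
Step 3: Vt = 0.02612 V

0.02612


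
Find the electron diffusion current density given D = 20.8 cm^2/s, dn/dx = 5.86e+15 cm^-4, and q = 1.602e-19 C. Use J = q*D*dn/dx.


Step 1: J = q * D * (dn/dx)
Step 2: J = 1.602e-19 * 20.8 * 5.86e+15
Step 3: J = 1.95e-02 A/cm^2

1.95e-02


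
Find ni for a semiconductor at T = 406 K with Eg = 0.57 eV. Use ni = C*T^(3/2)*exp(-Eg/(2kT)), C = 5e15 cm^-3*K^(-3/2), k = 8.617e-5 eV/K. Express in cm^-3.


Step 1: Compute kT = 8.617e-5 * 406 = 0.03498502 eV
Step 2: Exponent = -Eg/(2kT) = -0.57/(2*0.03498502) = -8.14634
Step 3: T^(3/2) = 406^1.5 = 8180.67
Step 4: ni = 5e15 * 8180.67 * exp(-8.14634) = 1.19e+16 cm^-3

1.19e+16


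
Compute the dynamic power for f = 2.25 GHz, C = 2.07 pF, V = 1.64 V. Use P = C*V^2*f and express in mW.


Step 1: V^2 = 1.64^2 = 2.6896 V^2
Step 2: P = C*V^2*f = 2.07e-12 F * 2.6896 * 2.25e9 Hz
Step 3: P = 1.2526812e-02 W
Step 4: P = 12.527 mW

12.527


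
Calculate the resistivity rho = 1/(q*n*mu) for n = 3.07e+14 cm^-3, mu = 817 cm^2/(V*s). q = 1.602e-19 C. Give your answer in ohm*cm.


Step 1: sigma = q * n * mu = 1.602e-19 * 3.07e+14 * 817 = 4.01812e-02 S/cm
Step 2: rho = 1 / sigma = 1 / 4.01812e-02 = 24.89 ohm*cm

24.89


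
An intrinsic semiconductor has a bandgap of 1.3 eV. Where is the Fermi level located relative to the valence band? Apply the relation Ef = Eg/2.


Step 1: For an intrinsic semiconductor, the Fermi level sits at midgap.
Step 2: Ef = Eg / 2 = 1.3 / 2 = 0.65 eV

0.65


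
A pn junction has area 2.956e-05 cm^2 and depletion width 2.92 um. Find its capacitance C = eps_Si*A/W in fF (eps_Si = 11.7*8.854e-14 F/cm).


Step 1: eps_Si = 11.7 * 8.854e-14 = 1.035918e-12 F/cm
Step 2: W in cm = 2.92 * 1e-4 = 2.92e-04 cm
Step 3: C = 1.035918e-12 * 2.956e-05 / 2.92e-04 = 1.048690e-13 F
Step 4: C = 104.87 fF

104.87


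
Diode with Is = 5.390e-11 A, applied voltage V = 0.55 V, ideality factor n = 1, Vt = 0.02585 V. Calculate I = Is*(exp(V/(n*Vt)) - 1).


Step 1: V/(n*Vt) = 0.55/(1*0.02585) = 21.2766
Step 2: exp(21.2766) = 1.7390e+09
Step 3: I = 5.390e-11 * (1.7390e+09 - 1) = 9.37e-02 A

9.37e-02


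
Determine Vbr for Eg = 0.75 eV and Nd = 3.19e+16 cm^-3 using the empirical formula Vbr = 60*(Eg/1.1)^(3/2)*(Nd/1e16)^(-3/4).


Step 1: Eg/1.1 = 0.75/1.1 = 0.681818
Step 2: (Eg/1.1)^1.5 = 0.681818^1.5 = 0.562993
Step 3: (Nd/1e16)^(-0.75) = (3.19)^(-0.75) = 0.418945
Step 4: Vbr = 60 * 0.562993 * 0.418945 = 14.2 V

14.2


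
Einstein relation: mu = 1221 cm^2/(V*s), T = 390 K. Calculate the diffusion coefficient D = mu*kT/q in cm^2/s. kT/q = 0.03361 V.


Step 1: D = mu * (kT/q)
Step 2: D = 1221 * 0.03361
Step 3: D = 41.04 cm^2/s

41.04


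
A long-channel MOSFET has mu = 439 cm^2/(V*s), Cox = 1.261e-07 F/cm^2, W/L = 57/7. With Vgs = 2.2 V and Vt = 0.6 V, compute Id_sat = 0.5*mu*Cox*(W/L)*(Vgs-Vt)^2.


Step 1: Overdrive voltage Vov = Vgs - Vt = 2.2 - 0.6 = 1.6 V
Step 2: W/L = 57/7 = 8.14286
Step 3: Id = 0.5 * 439 * 1.261e-07 * 8.14286 * 1.6^2
Step 4: Id = 5.77e-04 A

5.77e-04


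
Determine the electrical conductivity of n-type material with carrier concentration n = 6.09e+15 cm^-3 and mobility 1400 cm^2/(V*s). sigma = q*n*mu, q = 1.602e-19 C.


Step 1: sigma = q * n * mu
Step 2: sigma = 1.602e-19 * 6.09e+15 * 1400
Step 3: sigma = 1.366e+00 S/cm

1.366e+00


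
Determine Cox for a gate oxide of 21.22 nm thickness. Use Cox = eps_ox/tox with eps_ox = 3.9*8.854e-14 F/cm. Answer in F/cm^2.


Step 1: eps_ox = 3.9 * 8.854e-14 = 3.45306e-13 F/cm
Step 2: tox in cm = 21.22 nm * 1e-7 = 2.1220e-06 cm
Step 3: Cox = 3.45306e-13 / 2.1220e-06 = 1.63e-07 F/cm^2

1.63e-07


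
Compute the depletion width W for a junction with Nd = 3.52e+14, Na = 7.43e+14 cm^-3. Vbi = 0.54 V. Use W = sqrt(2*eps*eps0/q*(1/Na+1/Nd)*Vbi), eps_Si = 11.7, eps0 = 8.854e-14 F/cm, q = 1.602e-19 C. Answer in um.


Step 1: 1/Na + 1/Nd = 1/7.43e+14 + 1/3.52e+14 = 4.18680e-15
Step 2: 2*eps*eps0/q = 2*11.7*8.854e-14/1.602e-19 = 1.293281e+07
Step 3: W^2 = 1.293281e+07 * 4.18680e-15 * 0.54 = 2.92394e-08
Step 4: W = sqrt(2.92394e-08) = 1.710e-04 cm = 1.71 um

1.71


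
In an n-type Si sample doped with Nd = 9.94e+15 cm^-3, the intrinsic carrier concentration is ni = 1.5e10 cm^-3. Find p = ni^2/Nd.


Step 1: Since Nd >> ni, n ≈ Nd = 9.94e+15 cm^-3
Step 2: p = ni^2 / n = (1.5e10)^2 / 9.94e+15
Step 3: p = 2.25e20 / 9.94e+15 = 2.26e+04 cm^-3

2.26e+04


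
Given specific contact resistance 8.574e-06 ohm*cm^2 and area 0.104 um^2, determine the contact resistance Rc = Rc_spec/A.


Step 1: Convert area to cm^2: 0.104 um^2 = 1.0400e-09 cm^2
Step 2: Rc = Rc_spec / A = 8.574e-06 / 1.0400e-09
Step 3: Rc = 8.24e+03 ohms

8.24e+03


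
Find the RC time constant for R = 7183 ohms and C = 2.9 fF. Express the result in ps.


Step 1: tau = R * C
Step 2: tau = 7183 * 2.9 fF = 7183 * 2.9e-15 F
Step 3: tau = 2.08307e-11 s = 20.8307 ps

20.8307


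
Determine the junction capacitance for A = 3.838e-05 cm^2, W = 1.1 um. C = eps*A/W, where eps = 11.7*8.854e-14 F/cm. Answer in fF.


Step 1: eps_Si = 11.7 * 8.854e-14 = 1.035918e-12 F/cm
Step 2: W in cm = 1.1 * 1e-4 = 1.10e-04 cm
Step 3: C = 1.035918e-12 * 3.838e-05 / 1.10e-04 = 3.614412e-13 F
Step 4: C = 361.44 fF

361.44


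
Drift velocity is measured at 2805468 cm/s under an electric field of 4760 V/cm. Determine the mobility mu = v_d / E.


Step 1: mu = v_d / E
Step 2: mu = 2805468 / 4760
Step 3: mu = 589.38 cm^2/(V*s)

589.38


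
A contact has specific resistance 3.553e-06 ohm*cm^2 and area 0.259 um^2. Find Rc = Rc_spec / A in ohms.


Step 1: Convert area to cm^2: 0.259 um^2 = 2.5900e-09 cm^2
Step 2: Rc = Rc_spec / A = 3.553e-06 / 2.5900e-09
Step 3: Rc = 1.37e+03 ohms

1.37e+03


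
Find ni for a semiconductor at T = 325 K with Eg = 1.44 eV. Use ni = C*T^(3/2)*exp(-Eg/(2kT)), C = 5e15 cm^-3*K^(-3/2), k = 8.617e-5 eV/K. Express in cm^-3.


Step 1: Compute kT = 8.617e-5 * 325 = 0.02800525 eV
Step 2: Exponent = -Eg/(2kT) = -1.44/(2*0.02800525) = -25.70947
Step 3: T^(3/2) = 325^1.5 = 5859.02
Step 4: ni = 5e15 * 5859.02 * exp(-25.70947) = 2.00e+08 cm^-3

2.00e+08


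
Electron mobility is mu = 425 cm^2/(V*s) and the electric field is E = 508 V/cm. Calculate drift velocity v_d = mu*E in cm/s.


Step 1: v_d = mu * E
Step 2: v_d = 425 * 508 = 215900
Step 3: v_d = 2.16e+05 cm/s

2.16e+05


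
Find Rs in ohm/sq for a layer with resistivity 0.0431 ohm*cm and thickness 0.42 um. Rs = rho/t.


Step 1: Convert thickness to cm: t = 0.42 um = 4.2000e-05 cm
Step 2: Rs = rho / t = 0.0431 / 4.2000e-05
Step 3: Rs = 1026.2 ohm/sq

1026.2


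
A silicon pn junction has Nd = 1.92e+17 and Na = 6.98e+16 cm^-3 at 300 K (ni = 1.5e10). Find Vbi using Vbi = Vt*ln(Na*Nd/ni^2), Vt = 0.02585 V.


Step 1: Compute Na*Nd/ni^2 = 6.98e+16 * 1.92e+17 / (1.5e10)^2 = 5.9563e+13
Step 2: ln(5.9563e+13) = 31.7181
Step 3: Vbi = 0.02585 * 31.7181 = 0.82 V

0.82


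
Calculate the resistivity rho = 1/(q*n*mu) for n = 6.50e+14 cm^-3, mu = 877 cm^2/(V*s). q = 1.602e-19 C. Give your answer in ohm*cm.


Step 1: sigma = q * n * mu = 1.602e-19 * 6.50e+14 * 877 = 9.13220e-02 S/cm
Step 2: rho = 1 / sigma = 1 / 9.13220e-02 = 10.95 ohm*cm

10.95


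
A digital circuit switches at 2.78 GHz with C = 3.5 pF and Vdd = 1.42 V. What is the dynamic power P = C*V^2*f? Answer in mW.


Step 1: V^2 = 1.42^2 = 2.0164 V^2
Step 2: P = C*V^2*f = 3.5e-12 F * 2.0164 * 2.78e9 Hz
Step 3: P = 1.9619572e-02 W
Step 4: P = 19.62 mW

19.62


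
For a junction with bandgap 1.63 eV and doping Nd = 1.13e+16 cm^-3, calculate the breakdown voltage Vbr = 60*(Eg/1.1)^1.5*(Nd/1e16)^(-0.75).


Step 1: Eg/1.1 = 1.63/1.1 = 1.481818
Step 2: (Eg/1.1)^1.5 = 1.481818^1.5 = 1.803816
Step 3: (Nd/1e16)^(-0.75) = (1.13)^(-0.75) = 0.912412
Step 4: Vbr = 60 * 1.803816 * 0.912412 = 98.7 V

98.7


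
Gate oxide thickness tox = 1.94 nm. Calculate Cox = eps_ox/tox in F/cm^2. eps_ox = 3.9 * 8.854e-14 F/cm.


Step 1: eps_ox = 3.9 * 8.854e-14 = 3.45306e-13 F/cm
Step 2: tox in cm = 1.94 nm * 1e-7 = 1.9400e-07 cm
Step 3: Cox = 3.45306e-13 / 1.9400e-07 = 1.78e-06 F/cm^2

1.78e-06


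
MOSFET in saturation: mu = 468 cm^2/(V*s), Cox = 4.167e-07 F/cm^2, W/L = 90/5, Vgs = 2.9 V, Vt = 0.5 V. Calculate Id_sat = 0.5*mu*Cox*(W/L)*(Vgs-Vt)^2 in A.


Step 1: Overdrive voltage Vov = Vgs - Vt = 2.9 - 0.5 = 2.4 V
Step 2: W/L = 90/5 = 18
Step 3: Id = 0.5 * 468 * 4.167e-07 * 18 * 2.4^2
Step 4: Id = 1.01e-02 A

1.01e-02


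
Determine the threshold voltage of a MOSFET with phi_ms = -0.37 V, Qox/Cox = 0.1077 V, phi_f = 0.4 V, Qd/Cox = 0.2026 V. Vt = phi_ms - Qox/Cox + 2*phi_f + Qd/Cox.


Step 1: Vt = phi_ms - Qox/Cox + 2*phi_f + Qd/Cox
Step 2: Vt = -0.37 - 0.1077 + 2*0.4 + 0.2026
Step 3: Vt = -0.37 - 0.1077 + 0.8 + 0.2026
Step 4: Vt = 0.5249 V

0.5249


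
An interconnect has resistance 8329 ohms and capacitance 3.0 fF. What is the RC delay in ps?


Step 1: tau = R * C
Step 2: tau = 8329 * 3.0 fF = 8329 * 3.0e-15 F
Step 3: tau = 2.4987e-11 s = 24.987 ps

24.987


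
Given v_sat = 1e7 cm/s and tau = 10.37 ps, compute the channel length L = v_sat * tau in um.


Step 1: tau in seconds = 10.37 ps * 1e-12 = 1.0370e-11 s
Step 2: L = v_sat * tau = 1e7 * 1.0370e-11 = 1.0370e-04 cm
Step 3: L in um = 1.0370e-04 * 1e4 = 1.037 um

1.037


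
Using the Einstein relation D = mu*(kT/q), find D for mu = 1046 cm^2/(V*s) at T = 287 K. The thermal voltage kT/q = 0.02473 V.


Step 1: D = mu * (kT/q)
Step 2: D = 1046 * 0.02473
Step 3: D = 25.87 cm^2/s

25.87


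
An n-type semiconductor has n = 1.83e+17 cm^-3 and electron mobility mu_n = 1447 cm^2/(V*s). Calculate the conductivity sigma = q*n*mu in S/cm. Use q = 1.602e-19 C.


Step 1: sigma = q * n * mu
Step 2: sigma = 1.602e-19 * 1.83e+17 * 1447
Step 3: sigma = 4.242e+01 S/cm

4.242e+01


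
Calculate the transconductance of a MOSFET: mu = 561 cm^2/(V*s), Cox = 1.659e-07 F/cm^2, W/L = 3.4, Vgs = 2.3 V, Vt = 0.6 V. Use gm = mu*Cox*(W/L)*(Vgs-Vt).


Step 1: Vov = Vgs - Vt = 2.3 - 0.6 = 1.7 V
Step 2: gm = mu * Cox * (W/L) * Vov
Step 3: gm = 561 * 1.659e-07 * 3.4 * 1.7 = 5.38e-04 S

5.38e-04


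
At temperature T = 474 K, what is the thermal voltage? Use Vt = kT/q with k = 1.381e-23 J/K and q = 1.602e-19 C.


Step 1: kT = 1.381e-23 * 474 = 6.54594e-21 J
Step 2: Vt = kT/q = 6.54594e-21 / 1.602e-19
Step 3: Vt = 0.04086 V

0.04086


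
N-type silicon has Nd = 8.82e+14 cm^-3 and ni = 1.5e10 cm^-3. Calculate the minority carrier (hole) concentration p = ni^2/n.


Step 1: Since Nd >> ni, n ≈ Nd = 8.82e+14 cm^-3
Step 2: p = ni^2 / n = (1.5e10)^2 / 8.82e+14
Step 3: p = 2.25e20 / 8.82e+14 = 2.55e+05 cm^-3

2.55e+05


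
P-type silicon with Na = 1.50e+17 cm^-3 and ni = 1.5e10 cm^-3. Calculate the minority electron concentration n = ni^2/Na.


Step 1: Majority hole concentration p ≈ Na = 1.50e+17 cm^-3
Step 2: n = ni^2 / Na = (1.5e10)^2 / 1.50e+17
Step 3: n = 1.50e+03 cm^-3

1.50e+03


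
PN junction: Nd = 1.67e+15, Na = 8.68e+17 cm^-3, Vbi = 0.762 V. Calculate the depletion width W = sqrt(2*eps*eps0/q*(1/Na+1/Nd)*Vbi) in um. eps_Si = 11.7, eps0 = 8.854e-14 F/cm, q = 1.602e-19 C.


Step 1: 1/Na + 1/Nd = 1/8.68e+17 + 1/1.67e+15 = 5.99954e-16
Step 2: 2*eps*eps0/q = 2*11.7*8.854e-14/1.602e-19 = 1.293281e+07
Step 3: W^2 = 1.293281e+07 * 5.99954e-16 * 0.762 = 5.91243e-09
Step 4: W = sqrt(5.91243e-09) = 7.689e-05 cm = 0.7689 um

0.7689


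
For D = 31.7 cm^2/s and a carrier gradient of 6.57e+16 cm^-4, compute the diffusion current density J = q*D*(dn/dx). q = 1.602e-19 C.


Step 1: J = q * D * (dn/dx)
Step 2: J = 1.602e-19 * 31.7 * 6.57e+16
Step 3: J = 3.34e-01 A/cm^2

3.34e-01


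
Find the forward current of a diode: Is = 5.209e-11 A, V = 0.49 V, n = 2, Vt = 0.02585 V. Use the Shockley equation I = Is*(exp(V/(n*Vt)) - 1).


Step 1: V/(n*Vt) = 0.49/(2*0.02585) = 9.4778
Step 2: exp(9.4778) = 1.3066e+04
Step 3: I = 5.209e-11 * (1.3066e+04 - 1) = 6.81e-07 A

6.81e-07


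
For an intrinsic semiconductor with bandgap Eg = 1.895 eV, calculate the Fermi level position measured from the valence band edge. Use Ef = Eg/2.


Step 1: For an intrinsic semiconductor, the Fermi level sits at midgap.
Step 2: Ef = Eg / 2 = 1.895 / 2 = 0.9475 eV

0.9475


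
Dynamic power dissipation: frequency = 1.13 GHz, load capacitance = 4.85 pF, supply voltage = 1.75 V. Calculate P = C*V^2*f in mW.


Step 1: V^2 = 1.75^2 = 3.0625 V^2
Step 2: P = C*V^2*f = 4.85e-12 F * 3.0625 * 1.13e9 Hz
Step 3: P = 1.678403125e-02 W
Step 4: P = 16.784 mW

16.784


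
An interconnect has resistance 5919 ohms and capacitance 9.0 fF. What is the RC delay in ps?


Step 1: tau = R * C
Step 2: tau = 5919 * 9.0 fF = 5919 * 9.0e-15 F
Step 3: tau = 5.3271e-11 s = 53.271 ps

53.271


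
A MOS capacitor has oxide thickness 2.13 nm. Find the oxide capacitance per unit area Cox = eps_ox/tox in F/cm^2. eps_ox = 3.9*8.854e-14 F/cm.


Step 1: eps_ox = 3.9 * 8.854e-14 = 3.45306e-13 F/cm
Step 2: tox in cm = 2.13 nm * 1e-7 = 2.1300e-07 cm
Step 3: Cox = 3.45306e-13 / 2.1300e-07 = 1.62e-06 F/cm^2

1.62e-06


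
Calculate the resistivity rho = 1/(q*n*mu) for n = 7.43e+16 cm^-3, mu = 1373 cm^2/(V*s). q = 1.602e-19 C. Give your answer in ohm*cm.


Step 1: sigma = q * n * mu = 1.602e-19 * 7.43e+16 * 1373 = 1.63426e+01 S/cm
Step 2: rho = 1 / sigma = 1 / 1.63426e+01 = 0.06119 ohm*cm

0.06119


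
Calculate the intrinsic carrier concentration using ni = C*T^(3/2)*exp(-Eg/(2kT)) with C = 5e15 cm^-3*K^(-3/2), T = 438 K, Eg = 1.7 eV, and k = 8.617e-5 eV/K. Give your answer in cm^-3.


Step 1: Compute kT = 8.617e-5 * 438 = 0.03774246 eV
Step 2: Exponent = -Eg/(2kT) = -1.7/(2*0.03774246) = -22.52105
Step 3: T^(3/2) = 438^1.5 = 9166.66
Step 4: ni = 5e15 * 9166.66 * exp(-22.52105) = 7.59e+09 cm^-3

7.59e+09


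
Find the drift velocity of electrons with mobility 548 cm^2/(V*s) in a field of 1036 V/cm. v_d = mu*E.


Step 1: v_d = mu * E
Step 2: v_d = 548 * 1036 = 567728
Step 3: v_d = 5.68e+05 cm/s

5.68e+05


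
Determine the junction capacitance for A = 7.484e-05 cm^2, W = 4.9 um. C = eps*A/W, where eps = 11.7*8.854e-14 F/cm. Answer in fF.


Step 1: eps_Si = 11.7 * 8.854e-14 = 1.035918e-12 F/cm
Step 2: W in cm = 4.9 * 1e-4 = 4.90e-04 cm
Step 3: C = 1.035918e-12 * 7.484e-05 / 4.90e-04 = 1.582206e-13 F
Step 4: C = 158.22 fF

158.22


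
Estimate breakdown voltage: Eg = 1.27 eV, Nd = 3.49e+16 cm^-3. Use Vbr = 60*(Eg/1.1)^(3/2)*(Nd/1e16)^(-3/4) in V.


Step 1: Eg/1.1 = 1.27/1.1 = 1.154545
Step 2: (Eg/1.1)^1.5 = 1.154545^1.5 = 1.240556
Step 3: (Nd/1e16)^(-0.75) = (3.49)^(-0.75) = 0.391634
Step 4: Vbr = 60 * 1.240556 * 0.391634 = 29.2 V

29.2


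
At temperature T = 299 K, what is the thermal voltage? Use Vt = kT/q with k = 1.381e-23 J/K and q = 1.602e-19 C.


Step 1: kT = 1.381e-23 * 299 = 4.12919e-21 J
Step 2: Vt = kT/q = 4.12919e-21 / 1.602e-19
Step 3: Vt = 0.02578 V

0.02578


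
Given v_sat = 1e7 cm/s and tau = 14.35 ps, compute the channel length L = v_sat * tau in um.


Step 1: tau in seconds = 14.35 ps * 1e-12 = 1.4350e-11 s
Step 2: L = v_sat * tau = 1e7 * 1.4350e-11 = 1.4350e-04 cm
Step 3: L in um = 1.4350e-04 * 1e4 = 1.435 um

1.435


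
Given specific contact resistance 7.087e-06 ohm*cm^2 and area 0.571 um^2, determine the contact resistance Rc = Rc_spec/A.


Step 1: Convert area to cm^2: 0.571 um^2 = 5.7100e-09 cm^2
Step 2: Rc = Rc_spec / A = 7.087e-06 / 5.7100e-09
Step 3: Rc = 1.24e+03 ohms

1.24e+03


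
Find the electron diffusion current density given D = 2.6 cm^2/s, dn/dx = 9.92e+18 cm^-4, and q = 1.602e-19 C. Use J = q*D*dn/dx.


Step 1: J = q * D * (dn/dx)
Step 2: J = 1.602e-19 * 2.6 * 9.92e+18
Step 3: J = 4.13e+00 A/cm^2

4.13e+00


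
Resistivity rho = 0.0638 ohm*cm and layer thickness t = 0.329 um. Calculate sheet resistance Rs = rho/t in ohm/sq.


Step 1: Convert thickness to cm: t = 0.329 um = 3.2900e-05 cm
Step 2: Rs = rho / t = 0.0638 / 3.2900e-05
Step 3: Rs = 1939.2 ohm/sq

1939.2


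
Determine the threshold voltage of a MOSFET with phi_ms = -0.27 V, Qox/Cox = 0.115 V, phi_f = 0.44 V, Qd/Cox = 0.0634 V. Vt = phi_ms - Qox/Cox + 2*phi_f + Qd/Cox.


Step 1: Vt = phi_ms - Qox/Cox + 2*phi_f + Qd/Cox
Step 2: Vt = -0.27 - 0.115 + 2*0.44 + 0.0634
Step 3: Vt = -0.27 - 0.115 + 0.88 + 0.0634
Step 4: Vt = 0.5584 V

0.5584


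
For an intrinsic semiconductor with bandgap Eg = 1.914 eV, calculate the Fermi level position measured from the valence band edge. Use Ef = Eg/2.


Step 1: For an intrinsic semiconductor, the Fermi level sits at midgap.
Step 2: Ef = Eg / 2 = 1.914 / 2 = 0.957 eV

0.957


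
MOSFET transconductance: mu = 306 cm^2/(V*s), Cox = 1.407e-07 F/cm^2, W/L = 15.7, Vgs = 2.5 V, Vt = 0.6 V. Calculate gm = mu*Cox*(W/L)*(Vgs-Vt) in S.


Step 1: Vov = Vgs - Vt = 2.5 - 0.6 = 1.9 V
Step 2: gm = mu * Cox * (W/L) * Vov
Step 3: gm = 306 * 1.407e-07 * 15.7 * 1.9 = 1.28e-03 S

1.28e-03


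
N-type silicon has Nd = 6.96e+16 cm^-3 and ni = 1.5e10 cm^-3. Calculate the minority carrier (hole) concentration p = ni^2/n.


Step 1: Since Nd >> ni, n ≈ Nd = 6.96e+16 cm^-3
Step 2: p = ni^2 / n = (1.5e10)^2 / 6.96e+16
Step 3: p = 2.25e20 / 6.96e+16 = 3.23e+03 cm^-3

3.23e+03


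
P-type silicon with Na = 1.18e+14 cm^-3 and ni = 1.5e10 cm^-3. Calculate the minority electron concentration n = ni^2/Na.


Step 1: Majority hole concentration p ≈ Na = 1.18e+14 cm^-3
Step 2: n = ni^2 / Na = (1.5e10)^2 / 1.18e+14
Step 3: n = 1.91e+06 cm^-3

1.91e+06


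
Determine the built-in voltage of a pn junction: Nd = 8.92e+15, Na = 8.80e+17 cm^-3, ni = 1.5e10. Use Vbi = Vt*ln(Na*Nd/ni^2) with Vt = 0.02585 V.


Step 1: Compute Na*Nd/ni^2 = 8.80e+17 * 8.92e+15 / (1.5e10)^2 = 3.4887e+13
Step 2: ln(3.4887e+13) = 31.1831
Step 3: Vbi = 0.02585 * 31.1831 = 0.806 V

0.806


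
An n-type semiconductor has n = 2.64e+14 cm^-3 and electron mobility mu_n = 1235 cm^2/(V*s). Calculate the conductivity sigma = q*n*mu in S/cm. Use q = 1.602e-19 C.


Step 1: sigma = q * n * mu
Step 2: sigma = 1.602e-19 * 2.64e+14 * 1235
Step 3: sigma = 5.223e-02 S/cm

5.223e-02


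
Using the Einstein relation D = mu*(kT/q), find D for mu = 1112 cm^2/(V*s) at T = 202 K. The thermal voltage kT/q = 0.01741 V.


Step 1: D = mu * (kT/q)
Step 2: D = 1112 * 0.01741
Step 3: D = 19.36 cm^2/s

19.36


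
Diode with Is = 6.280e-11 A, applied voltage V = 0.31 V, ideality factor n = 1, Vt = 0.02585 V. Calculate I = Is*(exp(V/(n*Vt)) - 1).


Step 1: V/(n*Vt) = 0.31/(1*0.02585) = 11.9923
Step 2: exp(11.9923) = 1.6151e+05
Step 3: I = 6.280e-11 * (1.6151e+05 - 1) = 1.01e-05 A

1.01e-05


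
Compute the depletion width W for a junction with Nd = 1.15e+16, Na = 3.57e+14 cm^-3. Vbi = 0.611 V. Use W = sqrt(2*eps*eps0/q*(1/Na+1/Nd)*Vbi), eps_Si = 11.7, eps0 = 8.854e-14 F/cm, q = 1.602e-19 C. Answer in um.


Step 1: 1/Na + 1/Nd = 1/3.57e+14 + 1/1.15e+16 = 2.88808e-15
Step 2: 2*eps*eps0/q = 2*11.7*8.854e-14/1.602e-19 = 1.293281e+07
Step 3: W^2 = 1.293281e+07 * 2.88808e-15 * 0.611 = 2.28215e-08
Step 4: W = sqrt(2.28215e-08) = 1.511e-04 cm = 1.511 um

1.511


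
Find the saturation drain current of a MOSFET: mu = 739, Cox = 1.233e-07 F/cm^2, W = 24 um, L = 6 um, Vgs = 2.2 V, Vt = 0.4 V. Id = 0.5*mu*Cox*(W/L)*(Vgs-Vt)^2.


Step 1: Overdrive voltage Vov = Vgs - Vt = 2.2 - 0.4 = 1.8 V
Step 2: W/L = 24/6 = 4
Step 3: Id = 0.5 * 739 * 1.233e-07 * 4 * 1.8^2
Step 4: Id = 5.90e-04 A

5.90e-04


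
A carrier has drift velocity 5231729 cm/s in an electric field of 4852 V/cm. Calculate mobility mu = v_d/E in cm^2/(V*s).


Step 1: mu = v_d / E
Step 2: mu = 5231729 / 4852
Step 3: mu = 1078.26 cm^2/(V*s)

1078.26


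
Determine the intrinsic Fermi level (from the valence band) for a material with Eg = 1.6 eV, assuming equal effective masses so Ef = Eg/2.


Step 1: For an intrinsic semiconductor, the Fermi level sits at midgap.
Step 2: Ef = Eg / 2 = 1.6 / 2 = 0.8 eV

0.8


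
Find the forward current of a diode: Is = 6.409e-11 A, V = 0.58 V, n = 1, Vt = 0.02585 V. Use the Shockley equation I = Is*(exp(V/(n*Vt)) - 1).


Step 1: V/(n*Vt) = 0.58/(1*0.02585) = 22.4371
Step 2: exp(22.4371) = 5.5502e+09
Step 3: I = 6.409e-11 * (5.5502e+09 - 1) = 3.56e-01 A

3.56e-01


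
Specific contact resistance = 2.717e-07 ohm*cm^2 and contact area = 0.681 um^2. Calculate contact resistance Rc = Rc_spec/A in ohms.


Step 1: Convert area to cm^2: 0.681 um^2 = 6.8100e-09 cm^2
Step 2: Rc = Rc_spec / A = 2.717e-07 / 6.8100e-09
Step 3: Rc = 3.99e+01 ohms

3.99e+01


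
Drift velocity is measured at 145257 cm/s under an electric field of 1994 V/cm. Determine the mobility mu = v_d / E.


Step 1: mu = v_d / E
Step 2: mu = 145257 / 1994
Step 3: mu = 72.85 cm^2/(V*s)

72.85


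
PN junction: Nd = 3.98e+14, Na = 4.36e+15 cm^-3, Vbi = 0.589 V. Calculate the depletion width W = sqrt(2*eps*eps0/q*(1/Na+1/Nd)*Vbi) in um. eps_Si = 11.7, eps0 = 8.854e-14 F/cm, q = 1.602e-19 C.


Step 1: 1/Na + 1/Nd = 1/4.36e+15 + 1/3.98e+14 = 2.74192e-15
Step 2: 2*eps*eps0/q = 2*11.7*8.854e-14/1.602e-19 = 1.293281e+07
Step 3: W^2 = 1.293281e+07 * 2.74192e-15 * 0.589 = 2.08864e-08
Step 4: W = sqrt(2.08864e-08) = 1.445e-04 cm = 1.445 um

1.445


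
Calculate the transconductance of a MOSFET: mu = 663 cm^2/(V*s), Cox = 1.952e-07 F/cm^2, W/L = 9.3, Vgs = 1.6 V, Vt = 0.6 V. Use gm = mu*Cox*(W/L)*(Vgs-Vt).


Step 1: Vov = Vgs - Vt = 1.6 - 0.6 = 1.0 V
Step 2: gm = mu * Cox * (W/L) * Vov
Step 3: gm = 663 * 1.952e-07 * 9.3 * 1.0 = 1.20e-03 S

1.20e-03


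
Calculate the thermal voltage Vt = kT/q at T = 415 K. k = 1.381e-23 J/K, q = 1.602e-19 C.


Step 1: kT = 1.381e-23 * 415 = 5.73115e-21 J
Step 2: Vt = kT/q = 5.73115e-21 / 1.602e-19
Step 3: Vt = 0.03577 V

0.03577


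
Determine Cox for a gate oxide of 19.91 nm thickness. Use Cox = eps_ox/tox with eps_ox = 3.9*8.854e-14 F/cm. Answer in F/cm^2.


Step 1: eps_ox = 3.9 * 8.854e-14 = 3.45306e-13 F/cm
Step 2: tox in cm = 19.91 nm * 1e-7 = 1.9910e-06 cm
Step 3: Cox = 3.45306e-13 / 1.9910e-06 = 1.73e-07 F/cm^2

1.73e-07


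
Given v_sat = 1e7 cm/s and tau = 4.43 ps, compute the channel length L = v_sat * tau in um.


Step 1: tau in seconds = 4.43 ps * 1e-12 = 4.4300e-12 s
Step 2: L = v_sat * tau = 1e7 * 4.4300e-12 = 4.4300e-05 cm
Step 3: L in um = 4.4300e-05 * 1e4 = 0.443 um

0.443


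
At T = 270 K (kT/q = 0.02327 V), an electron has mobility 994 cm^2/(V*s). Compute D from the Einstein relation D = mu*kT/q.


Step 1: D = mu * (kT/q)
Step 2: D = 994 * 0.02327
Step 3: D = 23.13 cm^2/s

23.13


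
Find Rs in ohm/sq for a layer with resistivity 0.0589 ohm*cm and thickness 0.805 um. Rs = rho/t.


Step 1: Convert thickness to cm: t = 0.805 um = 8.0500e-05 cm
Step 2: Rs = rho / t = 0.0589 / 8.0500e-05
Step 3: Rs = 731.7 ohm/sq

731.7


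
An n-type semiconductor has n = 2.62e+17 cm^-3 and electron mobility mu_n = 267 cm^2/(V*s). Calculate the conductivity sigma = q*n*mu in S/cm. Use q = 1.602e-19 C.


Step 1: sigma = q * n * mu
Step 2: sigma = 1.602e-19 * 2.62e+17 * 267
Step 3: sigma = 1.121e+01 S/cm

1.121e+01


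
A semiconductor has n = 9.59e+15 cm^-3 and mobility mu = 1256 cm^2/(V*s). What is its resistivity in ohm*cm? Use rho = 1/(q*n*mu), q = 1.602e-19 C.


Step 1: sigma = q * n * mu = 1.602e-19 * 9.59e+15 * 1256 = 1.92962e+00 S/cm
Step 2: rho = 1 / sigma = 1 / 1.92962e+00 = 0.5182 ohm*cm

0.5182


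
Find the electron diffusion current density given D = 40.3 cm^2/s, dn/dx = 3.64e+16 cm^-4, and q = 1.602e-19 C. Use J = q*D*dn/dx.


Step 1: J = q * D * (dn/dx)
Step 2: J = 1.602e-19 * 40.3 * 3.64e+16
Step 3: J = 2.35e-01 A/cm^2

2.35e-01


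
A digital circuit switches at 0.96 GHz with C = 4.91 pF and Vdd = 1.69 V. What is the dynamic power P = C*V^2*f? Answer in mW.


Step 1: V^2 = 1.69^2 = 2.8561 V^2
Step 2: P = C*V^2*f = 4.91e-12 F * 2.8561 * 0.96e9 Hz
Step 3: P = 1.346251296e-02 W
Step 4: P = 13.463 mW

13.463


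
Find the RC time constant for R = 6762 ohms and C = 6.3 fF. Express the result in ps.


Step 1: tau = R * C
Step 2: tau = 6762 * 6.3 fF = 6762 * 6.3e-15 F
Step 3: tau = 4.26006e-11 s = 42.6006 ps

42.6006


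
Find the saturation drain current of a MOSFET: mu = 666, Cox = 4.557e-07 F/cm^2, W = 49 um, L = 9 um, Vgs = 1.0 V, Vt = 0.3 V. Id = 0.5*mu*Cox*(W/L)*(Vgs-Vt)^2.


Step 1: Overdrive voltage Vov = Vgs - Vt = 1.0 - 0.3 = 0.7 V
Step 2: W/L = 49/9 = 5.44444
Step 3: Id = 0.5 * 666 * 4.557e-07 * 5.44444 * 0.7^2
Step 4: Id = 4.05e-04 A

4.05e-04


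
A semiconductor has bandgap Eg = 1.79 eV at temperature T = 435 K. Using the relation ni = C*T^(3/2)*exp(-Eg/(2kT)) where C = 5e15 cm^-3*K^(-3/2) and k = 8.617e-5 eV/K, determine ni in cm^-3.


Step 1: Compute kT = 8.617e-5 * 435 = 0.03748395 eV
Step 2: Exponent = -Eg/(2kT) = -1.79/(2*0.03748395) = -23.87689
Step 3: T^(3/2) = 435^1.5 = 9072.64
Step 4: ni = 5e15 * 9072.64 * exp(-23.87689) = 1.94e+09 cm^-3

1.94e+09


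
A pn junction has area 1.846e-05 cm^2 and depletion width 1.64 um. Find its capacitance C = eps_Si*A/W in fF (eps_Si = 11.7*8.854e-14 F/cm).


Step 1: eps_Si = 11.7 * 8.854e-14 = 1.035918e-12 F/cm
Step 2: W in cm = 1.64 * 1e-4 = 1.64e-04 cm
Step 3: C = 1.035918e-12 * 1.846e-05 / 1.64e-04 = 1.166039e-13 F
Step 4: C = 116.6 fF

116.6


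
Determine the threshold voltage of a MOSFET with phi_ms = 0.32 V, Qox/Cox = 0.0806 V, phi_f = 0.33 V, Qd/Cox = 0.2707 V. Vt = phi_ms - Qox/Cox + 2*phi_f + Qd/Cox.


Step 1: Vt = phi_ms - Qox/Cox + 2*phi_f + Qd/Cox
Step 2: Vt = 0.32 - 0.0806 + 2*0.33 + 0.2707
Step 3: Vt = 0.32 - 0.0806 + 0.66 + 0.2707
Step 4: Vt = 1.1701 V

1.1701


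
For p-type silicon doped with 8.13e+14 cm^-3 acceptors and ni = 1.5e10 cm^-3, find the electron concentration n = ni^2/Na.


Step 1: Majority hole concentration p ≈ Na = 8.13e+14 cm^-3
Step 2: n = ni^2 / Na = (1.5e10)^2 / 8.13e+14
Step 3: n = 2.77e+05 cm^-3

2.77e+05


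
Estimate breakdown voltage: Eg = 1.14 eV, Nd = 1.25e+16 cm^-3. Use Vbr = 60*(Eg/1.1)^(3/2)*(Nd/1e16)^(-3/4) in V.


Step 1: Eg/1.1 = 1.14/1.1 = 1.036364
Step 2: (Eg/1.1)^1.5 = 1.036364^1.5 = 1.055039
Step 3: (Nd/1e16)^(-0.75) = (1.25)^(-0.75) = 0.845897
Step 4: Vbr = 60 * 1.055039 * 0.845897 = 53.5 V

53.5


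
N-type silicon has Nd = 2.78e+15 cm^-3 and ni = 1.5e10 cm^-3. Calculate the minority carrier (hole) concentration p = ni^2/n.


Step 1: Since Nd >> ni, n ≈ Nd = 2.78e+15 cm^-3
Step 2: p = ni^2 / n = (1.5e10)^2 / 2.78e+15
Step 3: p = 2.25e20 / 2.78e+15 = 8.09e+04 cm^-3

8.09e+04


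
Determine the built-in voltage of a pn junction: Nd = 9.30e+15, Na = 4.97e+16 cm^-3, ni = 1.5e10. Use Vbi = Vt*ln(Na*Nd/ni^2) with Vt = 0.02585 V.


Step 1: Compute Na*Nd/ni^2 = 4.97e+16 * 9.30e+15 / (1.5e10)^2 = 2.0543e+12
Step 2: ln(2.0543e+12) = 28.3510
Step 3: Vbi = 0.02585 * 28.3510 = 0.733 V

0.733


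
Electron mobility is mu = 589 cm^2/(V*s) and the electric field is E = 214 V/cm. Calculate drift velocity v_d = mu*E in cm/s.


Step 1: v_d = mu * E
Step 2: v_d = 589 * 214 = 126046
Step 3: v_d = 1.26e+05 cm/s

1.26e+05


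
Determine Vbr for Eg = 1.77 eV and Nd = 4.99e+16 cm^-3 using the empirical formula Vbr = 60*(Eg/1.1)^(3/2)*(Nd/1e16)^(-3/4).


Step 1: Eg/1.1 = 1.77/1.1 = 1.609091
Step 2: (Eg/1.1)^1.5 = 1.609091^1.5 = 2.041131
Step 3: (Nd/1e16)^(-0.75) = (4.99)^(-0.75) = 0.299519
Step 4: Vbr = 60 * 2.041131 * 0.299519 = 36.7 V

36.7


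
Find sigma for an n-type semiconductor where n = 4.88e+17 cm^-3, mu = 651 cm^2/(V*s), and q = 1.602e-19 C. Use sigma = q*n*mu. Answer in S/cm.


Step 1: sigma = q * n * mu
Step 2: sigma = 1.602e-19 * 4.88e+17 * 651
Step 3: sigma = 5.089e+01 S/cm

5.089e+01


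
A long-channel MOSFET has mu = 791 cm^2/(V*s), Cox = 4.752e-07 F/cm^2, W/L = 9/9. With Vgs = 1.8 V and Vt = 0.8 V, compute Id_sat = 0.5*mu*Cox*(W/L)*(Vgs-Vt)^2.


Step 1: Overdrive voltage Vov = Vgs - Vt = 1.8 - 0.8 = 1.0 V
Step 2: W/L = 9/9 = 1
Step 3: Id = 0.5 * 791 * 4.752e-07 * 1 * 1.0^2
Step 4: Id = 1.88e-04 A

1.88e-04


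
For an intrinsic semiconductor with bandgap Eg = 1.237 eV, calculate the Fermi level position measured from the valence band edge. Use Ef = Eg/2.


Step 1: For an intrinsic semiconductor, the Fermi level sits at midgap.
Step 2: Ef = Eg / 2 = 1.237 / 2 = 0.6185 eV

0.6185


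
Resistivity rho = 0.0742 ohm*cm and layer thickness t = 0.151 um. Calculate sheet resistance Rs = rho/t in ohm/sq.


Step 1: Convert thickness to cm: t = 0.151 um = 1.5100e-05 cm
Step 2: Rs = rho / t = 0.0742 / 1.5100e-05
Step 3: Rs = 4913.9 ohm/sq

4913.9


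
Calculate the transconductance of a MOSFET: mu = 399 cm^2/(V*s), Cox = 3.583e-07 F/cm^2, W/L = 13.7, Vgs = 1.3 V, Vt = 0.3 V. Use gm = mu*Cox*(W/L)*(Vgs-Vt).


Step 1: Vov = Vgs - Vt = 1.3 - 0.3 = 1.0 V
Step 2: gm = mu * Cox * (W/L) * Vov
Step 3: gm = 399 * 3.583e-07 * 13.7 * 1.0 = 1.96e-03 S

1.96e-03


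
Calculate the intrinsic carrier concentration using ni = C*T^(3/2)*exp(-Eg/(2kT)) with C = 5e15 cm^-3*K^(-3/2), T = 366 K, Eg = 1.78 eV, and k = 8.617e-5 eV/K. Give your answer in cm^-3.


Step 1: Compute kT = 8.617e-5 * 366 = 0.03153822 eV
Step 2: Exponent = -Eg/(2kT) = -1.78/(2*0.03153822) = -28.21973
Step 3: T^(3/2) = 366^1.5 = 7001.99
Step 4: ni = 5e15 * 7001.99 * exp(-28.21973) = 1.94e+07 cm^-3

1.94e+07
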